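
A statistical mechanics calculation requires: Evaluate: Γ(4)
Γ(n) = (n-1)! for positive integers
Γ(4) = 3! = 6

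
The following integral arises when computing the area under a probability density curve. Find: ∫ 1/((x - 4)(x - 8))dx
Partial fractions: 1/((x-4)(x-8)) = A/(x-4) + B/(x-8)
A = -1/4, B = 1/4
∫ [-1/4· 1/(x-4) + 1/4· 1/(x-8)] dx
= (1/4)[ln|x-8| - ln|x-4|] + C

Answer: (1/4)·ln|(x-8)/(x-4)| + C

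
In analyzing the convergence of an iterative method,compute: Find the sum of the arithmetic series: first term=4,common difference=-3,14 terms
Last term: a_n = 4+(14-1)·-3 = -35
Sum = n(a_1+a_n)/2 = 14(4+(-35))/2 = -217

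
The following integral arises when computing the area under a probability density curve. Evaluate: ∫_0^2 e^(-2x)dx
Antiderivative: (1/(-2))e^(-2x)
Evaluate: (1/(-2))(e^-4 - 1)

Answer: (e^-4 - 1)/(-2)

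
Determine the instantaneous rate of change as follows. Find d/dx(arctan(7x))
d/dx[arctan(u)] = u'/(1+u²), u = 7x, u' = 7

Answer: 7/(1+49x²)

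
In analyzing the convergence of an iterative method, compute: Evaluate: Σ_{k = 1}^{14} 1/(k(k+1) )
Partial fractions: 1/(k(k+1))=1/k - 1/(k+1)
Telescoping sum: 1(1-1/15)=1·14/15

Answer: 14/15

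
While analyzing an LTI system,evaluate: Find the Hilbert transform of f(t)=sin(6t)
The Hilbert transform shifts each frequency component by -pi/2.
H{sin(wt)} = -cos(wt)
With w = 6: H{sin(6t)} = -cos(6t)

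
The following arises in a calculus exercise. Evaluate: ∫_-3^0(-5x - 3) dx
Step 1: Find antiderivative F(x) = (-5/2)x^2-3x
Step 2: F(0) - F(-3) = 0 - (-27/2) = 27/2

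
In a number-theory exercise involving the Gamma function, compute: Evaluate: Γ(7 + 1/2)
Γ(n+1/2) = (2n)!√π/(4^n·n!)
= 87178291200√π/(16384·5040) = (135135/128)·√π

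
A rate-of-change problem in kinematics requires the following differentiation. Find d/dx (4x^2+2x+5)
Power rule: d/dx(ax^n) = n·a·x^(n-1)
Term by term: 8·x+2

Answer: 8x+2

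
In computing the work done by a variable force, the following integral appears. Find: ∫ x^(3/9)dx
Power rule: ∫ x^(1/3) dx = x^(4/3)/(4/3)+C

Answer: (3/4)·x^(4/3)+C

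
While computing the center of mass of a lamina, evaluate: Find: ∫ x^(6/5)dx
Power rule: ∫ x^(6/5) dx=x^(11/5)/(11/5)+C

Answer: (5/11)·x^(11/5)+C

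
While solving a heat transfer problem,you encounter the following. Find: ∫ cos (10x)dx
Using substitution u = 10x: ∫ cos(u) du/10 = sin(u)/10 + C

Answer: (1/10)sin(10x) + C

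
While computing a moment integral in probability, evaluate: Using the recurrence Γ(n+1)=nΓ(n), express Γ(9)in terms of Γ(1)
Γ(9)=8Γ(8)=8·7Γ(7)=...=8!·Γ(1)=40320·Γ(1)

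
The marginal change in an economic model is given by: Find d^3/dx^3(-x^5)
Apply power rule 3 times:
d^1: -5x^4
d^2: -20x^3
d^3: -60x^2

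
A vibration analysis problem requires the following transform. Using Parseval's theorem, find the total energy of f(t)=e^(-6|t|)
Parseval's theorem: E = integral |f(t)|^2 dt = (1/2pi) integral |F(omega)|^2 domega
E = integral_{-inf}^{inf} e^(-12|t|) dt = 2*integral_0^inf e^(-12t) dt = 2/(2*6) = 1/6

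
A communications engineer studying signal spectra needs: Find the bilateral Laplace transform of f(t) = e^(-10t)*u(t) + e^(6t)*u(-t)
For e^(-10t) * u(t): L = 1/(s+10), Re(s) > -10
For e^(6t) * u(-t): L = -1/(s-6), Re(s) < 6
Combined: F(s) = 1/(s+10)-1/(s-6), -10 < Re(s) < 6

Answer: 1/(s+10)-1/(s-6), ROC: -10 < Re(s) < 6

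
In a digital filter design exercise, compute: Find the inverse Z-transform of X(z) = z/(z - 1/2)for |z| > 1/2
Standard pair: z/(z-a) <-> a^n*u[n] for causal signals
With a=1/2: x[n]=(1/2)^n*u[n]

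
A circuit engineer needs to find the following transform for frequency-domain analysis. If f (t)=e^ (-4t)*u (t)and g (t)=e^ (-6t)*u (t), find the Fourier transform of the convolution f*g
By the convolution theorem: F{f*g} = F(omega)*G(omega)
F(omega) = 1/(4+j*omega), G(omega) = 1/(6+j*omega)
F{f*g} = 1/((4+j*omega)(6+j*omega))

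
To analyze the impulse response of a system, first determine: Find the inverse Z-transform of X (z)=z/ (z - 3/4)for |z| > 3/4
Standard pair: z/(z-a) <-> a^n*u[n] for causal signals
With a=3/4: x[n]=(3/4)^n*u[n]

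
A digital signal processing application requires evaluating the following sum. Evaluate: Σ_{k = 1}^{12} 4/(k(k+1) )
Partial fractions: 4/(k(k+1))=4/k - 4/(k+1)
Telescoping sum: 4(1-1/13)=4·12/13

Answer: 48/13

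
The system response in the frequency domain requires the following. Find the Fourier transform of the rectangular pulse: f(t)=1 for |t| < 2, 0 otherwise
F(omega) = integral from -2 to 2 of e^(-j*omega*t) dt
= 2*sin(2*omega)/omega = 4*sinc(2*omega/pi)

Answer: 2*sin(2*omega)/omega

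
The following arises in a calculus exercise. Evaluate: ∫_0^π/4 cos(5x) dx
Antiderivative: sin(5x)/5
Evaluate at bounds: [sin(5·π/4)/5] - [sin(5·0)/5]
= ((-√2/2) - (0))/5 = -√2/10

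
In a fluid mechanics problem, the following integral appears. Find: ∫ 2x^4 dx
Using power rule: ∫ 2x^4 dx = 2/5 x^5 + C = (2/5)x^5 + C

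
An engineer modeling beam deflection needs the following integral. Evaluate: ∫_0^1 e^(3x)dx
Antiderivative: (1/3)e^(3x)
Evaluate: (1/3)(e^3 - 1)

Answer: (e^3 - 1)/3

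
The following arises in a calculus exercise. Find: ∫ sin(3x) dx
Using substitution u=3x: ∫ sin(u) du/3=-cos(u)/3 + C

Answer: (-1/3)cos(3x) + C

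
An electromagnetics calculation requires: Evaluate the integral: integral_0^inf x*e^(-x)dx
This is a Gamma integral. Substitute u = 1x:
integral_0^inf x*e^(-x) dx = (1/1^2) integral_0^inf u^1*e^(-u) du
= Gamma(2)/1^2 = 1!/1^2 = 1/1

Answer: 1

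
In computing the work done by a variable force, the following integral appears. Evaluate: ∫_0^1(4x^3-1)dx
Step 1: Find antiderivative F(x) = x^4 - x
Step 2: F(1) - F(0) = 0 - (0) = 0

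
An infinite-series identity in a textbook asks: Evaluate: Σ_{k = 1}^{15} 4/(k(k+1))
Partial fractions: 4/(k(k+1))=4/k - 4/(k+1)
Telescoping sum: 4(1-1/16)=4·15/16

Answer: 15/4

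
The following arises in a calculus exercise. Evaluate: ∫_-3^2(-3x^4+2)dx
Step 1: Find antiderivative F(x) = (-3/5)x^5+2x
Step 2: F(2) - F(-3) = -76/5 - (699/5) = -155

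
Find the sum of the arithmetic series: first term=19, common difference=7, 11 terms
Last term: a_n = 19 + (11 - 1)·7 = 89
Sum = n(a_1 + a_n)/2 = 11(19 + 89)/2 = 594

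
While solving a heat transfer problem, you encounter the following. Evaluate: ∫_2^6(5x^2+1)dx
Step 1: Find antiderivative F(x) = (5/3)x^3+x
Step 2: F(6) - F(2) = 366 - (46/3) = 1052/3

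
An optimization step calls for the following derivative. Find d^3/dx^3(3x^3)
Apply power rule 3 times:
d^1: 9x^2
d^2: 18x
d^3: 18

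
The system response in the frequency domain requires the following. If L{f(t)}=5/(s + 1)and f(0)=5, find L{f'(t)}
L{f'(t)}=s·F(s) - f(0)=5s/(s + 1) - 5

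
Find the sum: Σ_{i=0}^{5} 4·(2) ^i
Geometric series: S=a(1 - r^n)/(1 - r)
a=4, r=2, n=6
S=4(1 - 64)/-1=252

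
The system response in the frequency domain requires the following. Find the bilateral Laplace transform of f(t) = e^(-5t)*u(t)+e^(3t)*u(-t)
For e^(-5t)*u(t): L = 1/(s+5), Re(s) > -5
For e^(3t)*u(-t): L = -1/(s-3), Re(s) < 3
Combined: F(s) = 1/(s+5)-1/(s-3), -5 < Re(s) < 3

Answer: 1/(s+5)-1/(s-3), ROC: -5 < Re(s) < 3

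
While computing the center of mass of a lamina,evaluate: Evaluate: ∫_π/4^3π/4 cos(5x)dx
Antiderivative: sin(5x)/5
Evaluate at bounds: [sin(5·3π/4)/5] - [sin(5·π/4)/5]
= ((-√2/2) - (-√2/2))/5 = 0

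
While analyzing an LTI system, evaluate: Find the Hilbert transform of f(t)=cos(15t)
The Hilbert transform shifts each frequency component by -pi/2.
H{cos(wt)}=sin(wt)
With w=15: H{cos(15t)}=sin(15t)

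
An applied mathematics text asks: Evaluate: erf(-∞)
erf(-∞)=-1 (the error function is odd, so erf(-∞)=-erf(∞)=-1)

Answer: -1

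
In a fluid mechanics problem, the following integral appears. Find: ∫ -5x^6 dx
Using power rule: ∫ -5x^6 dx = -5/7 x^7+C = (-5/7)x^7+C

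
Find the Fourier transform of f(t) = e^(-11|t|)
Using the standard pair: F{e^(-a|t|)} = 2a/(a^2+omega^2)
With a = 11: F(omega) = 22/(121+omega^2)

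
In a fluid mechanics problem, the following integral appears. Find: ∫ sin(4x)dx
Using substitution u = 4x: ∫ sin(u) du/4 = -cos(u)/4 + C

Answer: (-1/4)cos(4x) + C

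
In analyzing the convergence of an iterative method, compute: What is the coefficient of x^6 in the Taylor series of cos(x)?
cos(x)=Σ (-1)^k x^(2k)/(2k)!
For x^6: (-1)^3/6!=-1/720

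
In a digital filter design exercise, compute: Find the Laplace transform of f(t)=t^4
L{t^n}=n!/s^(n + 1)
L{t^4}=4!/s^5=24/s^5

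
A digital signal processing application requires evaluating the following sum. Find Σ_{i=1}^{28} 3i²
=3·n(n+1)(2n+1)/6=3·28·29·57/6=23142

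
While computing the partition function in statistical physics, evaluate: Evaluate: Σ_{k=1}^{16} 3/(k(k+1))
Partial fractions: 3/(k(k + 1))=3/k - 3/(k + 1)
Telescoping sum: 3(1 - 1/17)=3·16/17

Answer: 48/17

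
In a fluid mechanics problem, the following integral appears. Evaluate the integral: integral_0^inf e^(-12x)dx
integral_0^inf e^(-12x) dx = [-1/12 * e^(-12x)]_0^inf
= 0 - (-1/12) = 1/12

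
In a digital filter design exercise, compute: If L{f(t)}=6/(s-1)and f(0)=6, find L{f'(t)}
L{f'(t)} = s·F(s) - f(0) = 6s/(s-1) - 6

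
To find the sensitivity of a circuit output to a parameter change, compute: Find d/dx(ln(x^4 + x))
Chain rule: d/dx[ln(u)]=u'/u where u=x^4+x
u'=4x^3+1

Answer: (4x^3+1)/(x^4+x)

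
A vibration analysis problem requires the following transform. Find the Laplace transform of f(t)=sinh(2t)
L{sinh(at)} = a/(s²-a²)
L{sinh(2t)} = 2/(s²-4)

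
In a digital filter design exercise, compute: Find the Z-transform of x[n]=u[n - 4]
Using the time-shift property: Z{u[n-4]}=z^(-4) * z/(z-1)
=z^(-3)/(z-1)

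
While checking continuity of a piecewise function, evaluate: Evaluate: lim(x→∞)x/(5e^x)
Apply L'Hôpital 1 times (∞/∞ each time):
Eventually get 1!/(5e^x) → 0

Answer: 0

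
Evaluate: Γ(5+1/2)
Γ(n + 1/2)=(2n)!√π/(4^n·n!)
=3628800√π/(1024·120)=(945/32)·√π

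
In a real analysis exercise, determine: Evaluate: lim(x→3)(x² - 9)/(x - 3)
Factor: (x² - 9)=(x-3)(x + 3)
Cancel (x-3): lim(x→3) (x + 3)=6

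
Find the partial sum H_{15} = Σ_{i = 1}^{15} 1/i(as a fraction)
H_15=1+1/2+1/3+...+1/15
=1195757/360360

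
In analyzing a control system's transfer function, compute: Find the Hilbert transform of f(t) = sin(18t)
The Hilbert transform shifts each frequency component by -pi/2.
H{sin(wt)} = -cos(wt)
With w = 18: H{sin(18t)} = -cos(18t)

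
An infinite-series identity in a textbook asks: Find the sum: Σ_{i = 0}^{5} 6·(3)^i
Geometric series: S=a(1 - r^n)/(1 - r)
a=6, r=3, n=6
S=6(1-729)/-2=2184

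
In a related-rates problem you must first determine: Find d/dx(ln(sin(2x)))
Chain rule: d/dx[ln(u)]=u'/u where u=sin(2x)
u'=2cos(2x)

Answer: (2cos(2x))/(sin(2x))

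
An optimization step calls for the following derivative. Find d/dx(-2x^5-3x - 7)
Power rule: d/dx(ax^n)=n·a·x^(n-1)
Term by term: -10·x^4-3

Answer: -10x^4-3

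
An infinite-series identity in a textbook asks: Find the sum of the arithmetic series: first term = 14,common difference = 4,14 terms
Last term: a_n = 14 + (14 - 1)·4 = 66
Sum = n(a_1 + a_n)/2 = 14(14 + 66)/2 = 560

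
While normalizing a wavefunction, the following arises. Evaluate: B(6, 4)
B(x,y)=Γ(x)Γ(y)/Γ(x + y)=(x-1)!(y-1)!/(x + y-1)!
B(6,4)=5!·3!/9!=1/504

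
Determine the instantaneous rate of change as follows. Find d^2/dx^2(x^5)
Apply power rule 2 times:
d^1: 5x^4
d^2: 20x^3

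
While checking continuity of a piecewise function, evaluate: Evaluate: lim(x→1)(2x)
Polynomial is continuous, so substitute x=1:
2·1=2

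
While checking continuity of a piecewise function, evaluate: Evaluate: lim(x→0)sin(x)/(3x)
L'Hôpital (0/0): lim cos(x)/3=1/3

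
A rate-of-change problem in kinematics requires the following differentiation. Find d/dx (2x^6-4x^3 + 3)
Power rule: d/dx(ax^n)=n·a·x^(n-1)
Term by term: 12·x^5-12·x^2

Answer: 12x^5-12x^2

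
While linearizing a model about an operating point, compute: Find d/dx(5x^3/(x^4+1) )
Quotient rule: (f/g)'=(f'g - fg')/g²
f=5x^3, f'=15x^2
g=x^4+1, g'=4x^3

Answer: (15x^2·(x^4+1)-20x^6)/(x^4+1)²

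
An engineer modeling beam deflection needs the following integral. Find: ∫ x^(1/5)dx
Power rule: ∫ x^(1/5) dx=x^(6/5)/(6/5)+C

Answer: (5/6)·x^(6/5)+C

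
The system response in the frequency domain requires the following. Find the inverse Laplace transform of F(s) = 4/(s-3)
L^(-1){4/(s-a)}=c·e^(at)
Here a=3, c=4

Answer: 4e^(3t)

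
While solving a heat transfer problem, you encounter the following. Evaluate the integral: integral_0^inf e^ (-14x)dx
integral_0^inf e^(-14x) dx=[-1/14*e^(-14x)]_0^inf
=0 - (-1/14)=1/14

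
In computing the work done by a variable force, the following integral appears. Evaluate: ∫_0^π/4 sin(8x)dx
Antiderivative: -cos(8x)/8
Evaluate at bounds: [-cos(8·π/4)/8] - [-cos(8·0)/8]
=(-(1)+(1))/8=0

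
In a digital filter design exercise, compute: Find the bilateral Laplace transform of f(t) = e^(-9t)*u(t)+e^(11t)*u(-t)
For e^(-9t) * u(t): L=1/(s+9), Re(s) > -9
For e^(11t) * u(-t): L=-1/(s-11), Re(s) < 11
Combined: F(s)=1/(s+9)-1/(s-11), -9 < Re(s) < 11

Answer: 1/(s+9)-1/(s-11), ROC: -9 < Re(s) < 11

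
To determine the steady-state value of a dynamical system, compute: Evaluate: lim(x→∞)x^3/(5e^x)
Apply L'Hôpital 3 times (∞/∞ each time):
Eventually get 3!/(5e^x) → 0

Answer: 0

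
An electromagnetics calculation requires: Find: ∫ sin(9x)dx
Using substitution u = 9x: ∫ sin(u) du/9 = -cos(u)/9+C

Answer: (-1/9)cos(9x)+C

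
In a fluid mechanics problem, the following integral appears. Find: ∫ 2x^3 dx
Using power rule: ∫ 2x^3 dx=2/4 x^4+C=(1/2)x^4+C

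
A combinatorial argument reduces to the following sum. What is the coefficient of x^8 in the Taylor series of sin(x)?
sin(x) has only odd powers. Coefficient of x^8 = 0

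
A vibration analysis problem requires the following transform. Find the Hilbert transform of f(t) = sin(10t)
The Hilbert transform shifts each frequency component by -pi/2.
H{sin(wt)}=-cos(wt)
With w=10: H{sin(10t)}=-cos(10t)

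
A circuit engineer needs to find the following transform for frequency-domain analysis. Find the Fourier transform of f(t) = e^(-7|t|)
Using the standard pair: F{e^(-a|t|)} = 2a/(a^2 + omega^2)
With a = 7: F(omega) = 14/(49 + omega^2)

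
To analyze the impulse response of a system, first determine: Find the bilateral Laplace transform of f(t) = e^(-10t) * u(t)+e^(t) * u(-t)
For e^(-10t) * u(t): L = 1/(s + 10), Re(s) > -10
For e^(t) * u(-t): L = -1/(s-1), Re(s) < 1
Combined: F(s) = 1/(s + 10) - 1/(s-1), -10 < Re(s) < 1

Answer: 1/(s + 10) - 1/(s-1), ROC: -10 < Re(s) < 1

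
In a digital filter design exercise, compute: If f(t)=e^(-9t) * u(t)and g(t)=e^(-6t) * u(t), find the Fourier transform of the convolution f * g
By the convolution theorem: F{f*g}=F(omega)*G(omega)
F(omega)=1/(9+j*omega), G(omega)=1/(6+j*omega)
F{f*g}=1/((9+j*omega)(6+j*omega))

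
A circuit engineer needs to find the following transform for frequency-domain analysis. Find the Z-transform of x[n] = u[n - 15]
Using the time-shift property: Z{u[n-15]} = z^(-15)*z/(z-1)
= z^(-14)/(z-1)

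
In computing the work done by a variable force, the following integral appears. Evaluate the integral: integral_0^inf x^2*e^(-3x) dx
This is a Gamma integral. Substitute u=3x (du=3 dx):
integral_0^inf x^2 * e^(-3x) dx=(1/3^3) integral_0^inf u^2 * e^(-u) du
=Gamma(3)/3^3=2!/3^3=2/27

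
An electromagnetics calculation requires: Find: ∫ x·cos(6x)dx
By parts: u=x, dv=cos(6x) dx
du=dx, v=sin(6x)/6
=x·sin(6x)/6+cos(6x)/6²+C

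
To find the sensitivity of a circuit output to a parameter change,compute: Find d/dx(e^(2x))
Chain rule: d/dx[e^u]=e^u · u' where u=2x
u'=2

Answer: 2·e^(2x)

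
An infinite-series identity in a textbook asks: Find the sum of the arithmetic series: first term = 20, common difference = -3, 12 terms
Last term: a_n=20 + (12 - 1)·-3=-13
Sum=n(a_1 + a_n)/2=12(20 + (-13))/2=42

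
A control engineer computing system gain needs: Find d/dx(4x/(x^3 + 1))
Quotient rule: (f/g)'=(f'g - fg')/g²
f=4x, f'=4
g=x^3 + 1, g'=3x^2

Answer: (4·(x^3 + 1) - 12x^3)/(x^3 + 1)²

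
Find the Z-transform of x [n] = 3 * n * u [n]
Z{n * u[n]}=z/(z-1)^2
By linearity: Z{3 * n * u[n]}=3z/(z-1)^2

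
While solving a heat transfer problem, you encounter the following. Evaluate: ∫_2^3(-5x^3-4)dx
Step 1: Find antiderivative F(x)=(-5/4)x^4-4x
Step 2: F(3) - F(2)=-453/4 - (-28)=-341/4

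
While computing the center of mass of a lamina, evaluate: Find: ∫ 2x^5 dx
Using power rule: ∫ 2x^5 dx=2/6 x^6 + C=(1/3)x^6 + C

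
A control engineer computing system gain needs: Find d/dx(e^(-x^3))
Chain rule: d/dx[e^u]=e^u · u' where u=-x^3
u'=-3x^2

Answer: -3x^2·e^(-x^3)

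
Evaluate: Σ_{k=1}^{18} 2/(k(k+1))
Partial fractions: 2/(k(k + 1)) = 2/k - 2/(k + 1)
Telescoping sum: 2(1 - 1/19) = 2·18/19

Answer: 36/19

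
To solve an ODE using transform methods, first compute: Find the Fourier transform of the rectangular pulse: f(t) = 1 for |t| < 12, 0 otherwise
F(omega) = integral from -12 to 12 of e^(-j*omega*t) dt
= 2*sin(12*omega)/omega = 24*sinc(12*omega/pi)

Answer: 2*sin(12*omega)/omega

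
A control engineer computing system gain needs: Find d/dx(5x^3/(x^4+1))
Quotient rule: (f/g)'=(f'g - fg')/g²
f=5x^3, f'=15x^2
g=x^4 + 1, g'=4x^3

Answer: (15x^2·(x^4 + 1) - 20x^6)/(x^4 + 1)²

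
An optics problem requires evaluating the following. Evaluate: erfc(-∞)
erfc(x)=1 - erf(x); erfc(-∞)=1 - erf(-∞)=1 - (-1)=2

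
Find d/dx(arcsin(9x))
d/dx[arcsin(u)]=u'/√(1-u²), u=9x, u'=9

Answer: 9/√(1-81x²)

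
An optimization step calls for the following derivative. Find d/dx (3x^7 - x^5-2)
Power rule: d/dx(ax^n) = n·a·x^(n-1)
Term by term: 21·x^6-5·x^4

Answer: 21x^6-5x^4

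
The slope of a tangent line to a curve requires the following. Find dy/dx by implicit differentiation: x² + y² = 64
Differentiate both sides: 2x+2y·(dy/dx) = 0
Solve: dy/dx = -2x/(2y) = -x/y

Answer: dy/dx = -x/y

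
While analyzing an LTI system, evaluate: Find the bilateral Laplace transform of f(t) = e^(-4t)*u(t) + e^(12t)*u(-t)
For e^(-4t) * u(t): L=1/(s+4), Re(s) > -4
For e^(12t) * u(-t): L=-1/(s-12), Re(s) < 12
Combined: F(s)=1/(s+4)-1/(s-12), -4 < Re(s) < 12

Answer: 1/(s+4)-1/(s-12), ROC: -4 < Re(s) < 12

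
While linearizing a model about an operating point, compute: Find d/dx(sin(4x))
Chain rule: d/dx[sin(u)]=cos(u)·u' where u=4x
u'=4

Answer: 4·cos(4x)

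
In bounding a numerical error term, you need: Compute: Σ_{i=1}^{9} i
Using formula: Σ i^1=n(n+1)/2=9·10/2=45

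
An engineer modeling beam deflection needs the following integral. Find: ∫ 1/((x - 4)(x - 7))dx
Partial fractions: 1/((x-4)(x-7)) = A/(x-4) + B/(x-7)
A = -1/3, B = 1/3
∫ [-1/3· 1/(x-4) + 1/3· 1/(x-7)] dx
= (1/3)[ln|x-7| - ln|x-4|] + C

Answer: (1/3)·ln|(x-7)/(x-4)| + C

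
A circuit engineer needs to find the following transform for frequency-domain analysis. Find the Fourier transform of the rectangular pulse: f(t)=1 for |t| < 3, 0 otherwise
F(omega) = integral from -3 to 3 of e^(-j*omega*t) dt
= 2*sin(3*omega)/omega = 6*sinc(3*omega/pi)

Answer: 2*sin(3*omega)/omega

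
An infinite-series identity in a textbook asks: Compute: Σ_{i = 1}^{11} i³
Using formula: Σ i^3 = [n(n+1)/2]² = [11·12/2]² = 4356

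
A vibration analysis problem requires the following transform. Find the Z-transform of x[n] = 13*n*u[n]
Z{n * u[n]}=z/(z-1)^2
By linearity: Z{13 * n * u[n]}=13z/(z-1)^2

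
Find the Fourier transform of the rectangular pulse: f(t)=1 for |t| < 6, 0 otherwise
F(omega)=integral from -6 to 6 of e^(-j * omega * t) dt
=2 * sin(6 * omega)/omega=12 * sinc(6 * omega/pi)

Answer: 2 * sin(6 * omega)/omega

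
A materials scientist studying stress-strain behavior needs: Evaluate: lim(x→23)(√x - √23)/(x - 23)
Multiply by conjugate (√x+√23)/(√x+√23):
=(x - 23)/((x - 23)(√x+√23))=1/(√x+√23)
As x → 23: 1/(2√23)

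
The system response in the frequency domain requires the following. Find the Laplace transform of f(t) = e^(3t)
L{e^(at)}=1/(s-a)
L{e^(3t)}=1/(s-3)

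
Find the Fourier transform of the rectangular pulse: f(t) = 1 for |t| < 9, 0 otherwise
F(omega)=integral from -9 to 9 of e^(-j*omega*t) dt
=2*sin(9*omega)/omega=18*sinc(9*omega/pi)

Answer: 2*sin(9*omega)/omega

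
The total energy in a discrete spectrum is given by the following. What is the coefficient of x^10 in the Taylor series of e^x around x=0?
Taylor series of e^x=Σ x^n/n!
Coefficient of x^10=1/10!=1/3628800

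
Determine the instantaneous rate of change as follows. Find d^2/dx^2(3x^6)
Apply power rule 2 times:
d^1: 18x^5
d^2: 90x^4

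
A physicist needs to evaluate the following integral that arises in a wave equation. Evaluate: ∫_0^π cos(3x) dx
Antiderivative: sin(3x)/3
Evaluate at bounds: [sin(3·π)/3] - [sin(3·0)/3]
=((0) - (0))/3=0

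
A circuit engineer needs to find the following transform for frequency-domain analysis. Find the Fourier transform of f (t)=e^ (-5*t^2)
The Fourier transform of a Gaussian e^(-a * t^2) is sqrt(pi/a) * e^(-omega^2/(4a)).
With a = 5: F(omega) = sqrt(pi/5) * e^(-omega^2/20)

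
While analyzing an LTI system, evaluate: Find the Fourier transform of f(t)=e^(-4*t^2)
The Fourier transform of a Gaussian e^(-a*t^2) is sqrt(pi/a)*e^(-omega^2/(4a)).
With a = 4: F(omega) = sqrt(pi)/2*e^(-omega^2/16)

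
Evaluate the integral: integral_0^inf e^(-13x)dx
integral_0^inf e^(-13x) dx=[-1/13 * e^(-13x)]_0^inf
=0 - (-1/13)=1/13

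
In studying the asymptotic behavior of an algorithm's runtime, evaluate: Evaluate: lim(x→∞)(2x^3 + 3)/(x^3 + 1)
Divide numerator and denominator by x^3:
lim (2 + 3/x^3)/(1 + 1/x^3)=2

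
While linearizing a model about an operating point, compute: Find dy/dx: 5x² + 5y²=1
Differentiate: 10x + 10y·(dy/dx) = 0
dy/dx = -10x/(10y) = -1·(x/y)

Answer: dy/dx = -1·(x/y)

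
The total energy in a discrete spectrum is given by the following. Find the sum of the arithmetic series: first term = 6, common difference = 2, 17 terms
Last term: a_n = 6+(17-1)·2 = 38
Sum = n(a_1+a_n)/2 = 17(6+38)/2 = 374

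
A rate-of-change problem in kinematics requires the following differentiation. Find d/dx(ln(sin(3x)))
Chain rule: d/dx[ln(u)]=u'/u where u=sin(3x)
u'=3cos(3x)

Answer: (3cos(3x))/(sin(3x))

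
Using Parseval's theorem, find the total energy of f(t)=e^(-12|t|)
Parseval's theorem: E=integral |f(t)|^2 dt=(1/2pi) integral |F(omega)|^2 domega
E=integral_{-inf}^{inf} e^(-24|t|) dt=2 * integral_0^inf e^(-24t) dt=2/(2 * 12)=1/12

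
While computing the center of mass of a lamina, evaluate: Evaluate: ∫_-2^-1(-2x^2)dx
Step 1: Find antiderivative F(x)=(-2/3)x^3
Step 2: F(-1) - F(-2)=2/3 - (16/3)=-14/3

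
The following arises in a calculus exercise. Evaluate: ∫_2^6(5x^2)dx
Step 1: Find antiderivative F(x)=(5/3)x^3
Step 2: F(6) - F(2)=360 - (40/3)=1040/3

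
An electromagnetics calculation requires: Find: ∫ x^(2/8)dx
Power rule: ∫ x^(1/4) dx = x^(5/4)/(5/4)+C

Answer: (4/5)·x^(5/4)+C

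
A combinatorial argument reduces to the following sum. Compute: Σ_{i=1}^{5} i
Using formula: Σ i^1=n(n+1)/2=5·6/2=15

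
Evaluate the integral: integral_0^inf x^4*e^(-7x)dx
This is a Gamma integral. Substitute u=7x (du=7 dx):
integral_0^inf x^4 * e^(-7x) dx=(1/7^5) integral_0^inf u^4 * e^(-u) du
=Gamma(5)/7^5=4!/7^5=24/16807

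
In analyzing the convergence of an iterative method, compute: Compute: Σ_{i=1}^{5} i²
Using formula: Σ i^2 = n(n + 1)(2n + 1)/6 = 5·6·11/6 = 55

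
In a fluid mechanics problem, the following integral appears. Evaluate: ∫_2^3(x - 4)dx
Step 1: Find antiderivative F(x)=(1/2)x^2-4x
Step 2: F(3) - F(2)=-15/2 - (-6)=-3/2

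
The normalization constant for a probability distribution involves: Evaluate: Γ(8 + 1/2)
Γ(n + 1/2)=(2n)!√π/(4^n·n!)
=20922789888000√π/(65536·40320)=(2027025/256)·√π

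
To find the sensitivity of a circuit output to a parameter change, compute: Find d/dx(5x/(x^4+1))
Quotient rule: (f/g)'=(f'g - fg')/g²
f=5x, f'=5
g=x^4 + 1, g'=4x^3

Answer: (5·(x^4 + 1) - 20x^4)/(x^4 + 1)²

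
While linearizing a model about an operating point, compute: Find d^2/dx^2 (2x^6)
Apply power rule 2 times:
d^1: 12x^5
d^2: 60x^4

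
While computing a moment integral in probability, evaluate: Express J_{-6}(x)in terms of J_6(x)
For integer n: J_{-n}(x)=(-1)^n J_n(x)
With n=6: J_{-6}(x)=(-1)^6 J_6(x)=J_6(x)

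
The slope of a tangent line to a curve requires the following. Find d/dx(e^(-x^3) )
Chain rule: d/dx[e^u] = e^u · u' where u = -x^3
u' = -3x^2

Answer: -3x^2·e^(-x^3)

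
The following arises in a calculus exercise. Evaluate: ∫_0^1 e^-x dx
Antiderivative: -e^-x
Evaluate: -(e^-1 - 1)

Answer: (e^-1 - 1)/(-1)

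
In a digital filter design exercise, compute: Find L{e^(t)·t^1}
First shifting: L{e^(at)f(t)} = F(s-a)
L{t^1} = 1/s^2
Shift s → s-1: 1/(s-1)^2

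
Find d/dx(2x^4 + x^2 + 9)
Power rule: d/dx(ax^n)=n·a·x^(n-1)
Term by term: 8·x^3 + 2·x

Answer: 8x^3 + 2x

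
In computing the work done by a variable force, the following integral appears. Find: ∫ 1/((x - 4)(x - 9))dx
Partial fractions: 1/((x-4)(x-9)) = A/(x-4) + B/(x-9)
A = -1/5, B = 1/5
∫ [-1/5· 1/(x-4) + 1/5· 1/(x-9)] dx
= (1/5)[ln|x-9| - ln|x-4|] + C

Answer: (1/5)·ln|(x-9)/(x-4)| + C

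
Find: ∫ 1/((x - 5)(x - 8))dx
Partial fractions: 1/((x-5)(x-8))=A/(x-5) + B/(x-8)
A=-1/3, B=1/3
∫ [-1/3· 1/(x-5) + 1/3· 1/(x-8)] dx
=(1/3)[ln|x-8| - ln|x-5|] + C

Answer: (1/3)·ln|(x-8)/(x-5)| + C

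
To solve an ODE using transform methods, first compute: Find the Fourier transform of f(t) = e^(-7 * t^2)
The Fourier transform of a Gaussian e^(-a * t^2) is sqrt(pi/a) * e^(-omega^2/(4a)).
With a = 7: F(omega) = sqrt(pi/7) * e^(-omega^2/28)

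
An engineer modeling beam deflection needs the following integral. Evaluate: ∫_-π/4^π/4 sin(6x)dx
Antiderivative: -cos(6x)/6
Evaluate at bounds: [-cos(6·π/4)/6] - [-cos(6·-π/4)/6]
= (-(0) + (0))/6 = 0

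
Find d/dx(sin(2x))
Chain rule: d/dx[sin(u)]=cos(u)·u' where u=2x
u'=2

Answer: 2·cos(2x)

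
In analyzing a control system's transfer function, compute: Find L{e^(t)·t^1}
First shifting: L{e^(at)f(t)} = F(s-a)
L{t^1} = 1/s^2
Shift s → s-1: 1/(s-1)^2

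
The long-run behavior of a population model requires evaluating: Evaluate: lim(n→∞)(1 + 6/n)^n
This is the definition of e^6: lim(1 + 6/n)^n=e^6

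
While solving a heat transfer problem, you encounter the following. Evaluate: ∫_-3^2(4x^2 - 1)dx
Step 1: Find antiderivative F(x)=(4/3)x^3 - x
Step 2: F(2) - F(-3)=26/3 - (-33)=125/3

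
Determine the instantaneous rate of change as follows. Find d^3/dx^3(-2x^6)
Apply power rule 3 times:
d^1: -12x^5
d^2: -60x^4
d^3: -240x^3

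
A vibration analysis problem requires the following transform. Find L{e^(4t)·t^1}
First shifting: L{e^(at)f(t)} = F(s-a)
L{t^1} = 1/s^2
Shift s → s-4: 1/(s-4)^2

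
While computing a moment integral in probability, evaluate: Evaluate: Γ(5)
Γ(n)=(n-1)! for positive integers
Γ(5)=4!=24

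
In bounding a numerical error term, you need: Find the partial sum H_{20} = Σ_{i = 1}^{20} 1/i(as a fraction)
H_20=1 + 1/2 + 1/3 + ... + 1/20
=55835135/15519504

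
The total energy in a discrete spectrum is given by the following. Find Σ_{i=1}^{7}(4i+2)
= 4·Σ i + 2·7 = 4·28 + 14 = 126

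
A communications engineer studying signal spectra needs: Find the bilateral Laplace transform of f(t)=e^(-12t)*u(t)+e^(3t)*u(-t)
For e^(-12t)*u(t): L=1/(s+12), Re(s) > -12
For e^(3t)*u(-t): L=-1/(s-3), Re(s) < 3
Combined: F(s)=1/(s+12)-1/(s-3), -12 < Re(s) < 3

Answer: 1/(s+12)-1/(s-3), ROC: -12 < Re(s) < 3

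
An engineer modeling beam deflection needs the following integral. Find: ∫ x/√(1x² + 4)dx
Let u = x²+4, du = 2x dx
∫ (1/2)·u^(-1/2) du = √u+C

Answer: √(x²+4)+C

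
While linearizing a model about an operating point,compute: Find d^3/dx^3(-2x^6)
Apply power rule 3 times:
d^1: -12x^5
d^2: -60x^4
d^3: -240x^3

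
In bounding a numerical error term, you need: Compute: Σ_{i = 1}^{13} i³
Using formula: Σ i^3=[n(n + 1)/2]²=[13·14/2]²=8281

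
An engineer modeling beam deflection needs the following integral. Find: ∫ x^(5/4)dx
Power rule: ∫ x^(5/4) dx=x^(9/4)/(9/4) + C

Answer: (4/9)·x^(9/4) + C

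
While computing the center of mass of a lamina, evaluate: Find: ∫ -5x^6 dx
Using power rule: ∫ -5x^6 dx = -5/7 x^7+C = (-5/7)x^7+C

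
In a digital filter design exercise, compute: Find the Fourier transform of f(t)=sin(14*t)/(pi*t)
sin(W * t)/(pi * t)=(W/pi) * sinc(W * t/pi) is the impulse response of the ideal low-pass filter with cutoff W (here W=14).
Its Fourier transform is a rectangular function:
F(omega)=1 for |omega| < 14, 0 otherwise

Answer: rect(omega/28) [i.e., 1 for |omega| < 14, 0 otherwise]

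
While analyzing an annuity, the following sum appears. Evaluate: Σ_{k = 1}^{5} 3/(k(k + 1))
Partial fractions: 3/(k(k+1))=3/k - 3/(k+1)
Telescoping sum: 3(1-1/6)=3·5/6

Answer: 5/2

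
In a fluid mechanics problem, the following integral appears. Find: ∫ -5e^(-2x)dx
Since d/dx[e^(-2x)]=-2e^(-2x), we get 5/2 e^(-2x)+C

Answer: (5/2)e^(-2x)+C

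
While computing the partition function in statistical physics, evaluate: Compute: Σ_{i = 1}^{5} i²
Using formula: Σ i^2 = n(n + 1)(2n + 1)/6 = 5·6·11/6 = 55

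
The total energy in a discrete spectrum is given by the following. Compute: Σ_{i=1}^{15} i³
Using formula: Σ i^3=[n(n + 1)/2]²=[15·16/2]²=14400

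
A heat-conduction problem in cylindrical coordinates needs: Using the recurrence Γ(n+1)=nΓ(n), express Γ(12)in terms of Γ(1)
Γ(12) = 11Γ(11) = 11·10Γ(10) = ... = 11!·Γ(1) = 39916800·Γ(1)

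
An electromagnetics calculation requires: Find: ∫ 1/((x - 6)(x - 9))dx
Partial fractions: 1/((x-6)(x-9)) = A/(x-6) + B/(x-9)
A = -1/3, B = 1/3
∫ [-1/3· 1/(x-6) + 1/3· 1/(x-9)] dx
= (1/3)[ln|x-9| - ln|x-6|] + C

Answer: (1/3)·ln|(x-9)/(x-6)| + C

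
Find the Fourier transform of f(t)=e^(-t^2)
The Fourier transform of a Gaussian e^(-t^2) is sqrt(pi) * e^(-omega^2/4).
With a=1: F(omega)=sqrt(pi) * e^(-omega^2/4)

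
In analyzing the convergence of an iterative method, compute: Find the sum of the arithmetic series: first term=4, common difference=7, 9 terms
Last term: a_n=4+(9-1)·7=60
Sum=n(a_1+a_n)/2=9(4+60)/2=288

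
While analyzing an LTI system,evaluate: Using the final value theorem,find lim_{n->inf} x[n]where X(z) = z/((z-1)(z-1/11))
Final value theorem: lim x[n]=lim_{z->1} (z-1) * X(z)
(z-1) * X(z)=z/(z-1/11)
As z->1: 1/(1-1/11)=1/(10/11)=11/10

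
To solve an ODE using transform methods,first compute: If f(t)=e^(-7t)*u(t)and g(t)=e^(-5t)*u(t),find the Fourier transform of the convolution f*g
By the convolution theorem: F{f * g} = F(omega) * G(omega)
F(omega) = 1/(7 + j * omega), G(omega) = 1/(5 + j * omega)
F{f * g} = 1/((7 + j * omega)(5 + j * omega))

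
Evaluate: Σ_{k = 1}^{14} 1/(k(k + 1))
Partial fractions: 1/(k(k + 1))=1/k - 1/(k + 1)
Telescoping sum: 1(1 - 1/15)=1·14/15

Answer: 14/15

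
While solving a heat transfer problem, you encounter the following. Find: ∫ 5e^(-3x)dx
Since d/dx[e^(-3x)]=-3e^(-3x), we get -5/3 e^(-3x)+C

Answer: (-5/3)e^(-3x)+C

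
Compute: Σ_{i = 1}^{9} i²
Using formula: Σ i^2 = n(n + 1)(2n + 1)/6 = 9·10·19/6 = 285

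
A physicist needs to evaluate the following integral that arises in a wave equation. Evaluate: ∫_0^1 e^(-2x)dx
Antiderivative: (1/(-2))e^(-2x)
Evaluate: (1/(-2))(e^-2-1)

Answer: (e^-2-1)/(-2)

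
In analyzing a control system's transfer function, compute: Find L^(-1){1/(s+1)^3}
L^(-1){1/(s-a)^n} = t^(n-1)·e^(at)/(n-1)!
Here a = -1, n = 3: t^2·e^(-t)/2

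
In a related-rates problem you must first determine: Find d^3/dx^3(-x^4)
Apply power rule 3 times:
d^1: -4x^3
d^2: -12x^2
d^3: -24x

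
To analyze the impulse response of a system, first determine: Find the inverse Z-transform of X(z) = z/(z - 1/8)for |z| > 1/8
Standard pair: z/(z-a) <-> a^n*u[n] for causal signals
With a=1/8: x[n]=(1/8)^n*u[n]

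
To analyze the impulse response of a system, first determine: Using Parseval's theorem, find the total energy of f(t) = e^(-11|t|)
Parseval's theorem: E = integral |f(t)|^2 dt = (1/2pi) integral |F(omega)|^2 domega
E = integral_{-inf}^{inf} e^(-22|t|) dt = 2 * integral_0^inf e^(-22t) dt = 2/(2 * 11) = 1/11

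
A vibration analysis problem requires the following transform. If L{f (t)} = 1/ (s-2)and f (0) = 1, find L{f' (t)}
L{f'(t)}=s·F(s) - f(0)=s/(s-2) - 1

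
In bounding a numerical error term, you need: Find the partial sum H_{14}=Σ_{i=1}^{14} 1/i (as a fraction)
H_14=1+1/2+1/3+...+1/14
=1171733/360360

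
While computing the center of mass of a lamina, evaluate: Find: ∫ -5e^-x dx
Since d/dx[e^-x]=- e^-x, we get 5e^-x + C

Answer: 5e^-x + C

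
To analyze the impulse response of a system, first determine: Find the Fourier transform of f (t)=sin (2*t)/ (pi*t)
sin(W * t)/(pi * t)=(W/pi) * sinc(W * t/pi) is the impulse response of the ideal low-pass filter with cutoff W (here W=2).
Its Fourier transform is a rectangular function:
F(omega)=1 for |omega| < 2, 0 otherwise

Answer: rect(omega/4) [i.e., 1 for |omega| < 2, 0 otherwise]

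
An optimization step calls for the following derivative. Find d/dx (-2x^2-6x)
Power rule: d/dx(ax^n)=n·a·x^(n-1)
Term by term: -4·x - 6

Answer: -4x - 6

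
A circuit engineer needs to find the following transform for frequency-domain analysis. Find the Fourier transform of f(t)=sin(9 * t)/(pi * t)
sin(W*t)/(pi*t)=(W/pi)*sinc(W*t/pi) is the impulse response of the ideal low-pass filter with cutoff W (here W=9).
Its Fourier transform is a rectangular function:
F(omega)=1 for |omega| < 9, 0 otherwise

Answer: rect(omega/18) [i.e., 1 for |omega| < 9, 0 otherwise]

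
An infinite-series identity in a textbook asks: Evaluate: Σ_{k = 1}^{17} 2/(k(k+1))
Partial fractions: 2/(k(k + 1))=2/k - 2/(k + 1)
Telescoping sum: 2(1 - 1/18)=2·17/18

Answer: 17/9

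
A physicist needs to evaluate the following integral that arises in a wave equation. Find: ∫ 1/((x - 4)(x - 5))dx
Partial fractions: 1/((x-4)(x-5)) = A/(x-4)+B/(x-5)
A = -1, B = 1
∫ [-1· 1/(x-4)+1· 1/(x-5)] dx
= (1)[ln|x-5| - ln|x-4|]+C

Answer: ln|(x-5)/(x-4)|+C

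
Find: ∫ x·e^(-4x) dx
Integration by parts: u = x, dv = e^(-4x) dx
du = dx, v = e^(-4x)/(-4)
= x·e^(-4x)/(-4) - ∫ e^(-4x)/(-4) dx
= x·e^(-4x)/(-4) - e^(-4x)/16+C

Answer: e^(-4x)(x/(-4)-1/16)+C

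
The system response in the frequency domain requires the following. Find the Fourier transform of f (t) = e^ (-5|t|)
Using the standard pair: F{e^(-a|t|)}=2a/(a^2 + omega^2)
With a=5: F(omega)=10/(25 + omega^2)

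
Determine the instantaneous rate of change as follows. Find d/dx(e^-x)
Chain rule: d/dx[e^u] = e^u · u' where u = -x
u' = -1

Answer: -1·e^-x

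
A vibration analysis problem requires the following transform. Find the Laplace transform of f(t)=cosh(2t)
L{cosh(at)} = s/(s²-a²)
L{cosh(2t)} = s/(s²-4)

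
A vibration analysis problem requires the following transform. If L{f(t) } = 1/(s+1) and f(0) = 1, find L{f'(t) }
L{f'(t)}=s·F(s) - f(0)=s/(s + 1) - 1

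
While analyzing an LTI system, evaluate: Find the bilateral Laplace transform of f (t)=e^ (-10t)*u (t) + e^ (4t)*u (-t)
For e^(-10t)*u(t): L = 1/(s+10), Re(s) > -10
For e^(4t)*u(-t): L = -1/(s-4), Re(s) < 4
Combined: F(s) = 1/(s+10)-1/(s-4), -10 < Re(s) < 4

Answer: 1/(s+10)-1/(s-4), ROC: -10 < Re(s) < 4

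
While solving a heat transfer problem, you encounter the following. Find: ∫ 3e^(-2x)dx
Since d/dx[e^(-2x)] = -2e^(-2x), we get -3/2 e^(-2x)+C

Answer: (-3/2)e^(-2x)+C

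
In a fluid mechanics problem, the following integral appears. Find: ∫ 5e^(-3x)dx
Since d/dx[e^(-3x)] = -3e^(-3x), we get -5/3 e^(-3x)+C

Answer: (-5/3)e^(-3x)+C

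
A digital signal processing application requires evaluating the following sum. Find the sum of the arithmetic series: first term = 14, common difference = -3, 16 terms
Last term: a_n=14+(16-1)·-3=-31
Sum=n(a_1+a_n)/2=16(14+(-31))/2=-136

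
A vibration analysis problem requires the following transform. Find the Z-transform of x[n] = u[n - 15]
Using the time-shift property: Z{u[n-15]} = z^(-15) * z/(z-1)
= z^(-14)/(z-1)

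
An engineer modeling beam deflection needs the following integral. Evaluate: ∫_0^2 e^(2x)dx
Antiderivative: (1/2)e^(2x)
Evaluate: (1/2)(e^4-1)

Answer: (e^4-1)/2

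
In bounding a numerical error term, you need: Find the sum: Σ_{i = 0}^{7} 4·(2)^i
Geometric series: S = a(1 - r^n)/(1 - r)
a = 4, r = 2, n = 8
S = 4(1 - 256)/-1 = 1020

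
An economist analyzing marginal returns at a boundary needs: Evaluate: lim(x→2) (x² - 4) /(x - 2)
Factor: (x² - 4) = (x-2)(x+2)
Cancel (x-2): lim(x→2) (x+2) = 4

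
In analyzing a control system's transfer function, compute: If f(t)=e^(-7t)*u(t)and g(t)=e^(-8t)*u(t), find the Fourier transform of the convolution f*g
By the convolution theorem: F{f * g} = F(omega) * G(omega)
F(omega) = 1/(7+j * omega), G(omega) = 1/(8+j * omega)
F{f * g} = 1/((7+j * omega)(8+j * omega))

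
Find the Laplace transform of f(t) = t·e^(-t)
L{t·e^(at)} = 1/(s-a)²
L{t·e^(-t)} = 1/(s + 1)²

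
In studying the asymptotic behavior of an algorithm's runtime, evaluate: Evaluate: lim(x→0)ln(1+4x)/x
L'Hôpital (0/0): lim 4/(1+4x) / 1=4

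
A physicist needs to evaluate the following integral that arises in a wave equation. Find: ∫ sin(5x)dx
Using substitution u = 5x: ∫ sin(u) du/5 = -cos(u)/5+C

Answer: (-1/5)cos(5x)+C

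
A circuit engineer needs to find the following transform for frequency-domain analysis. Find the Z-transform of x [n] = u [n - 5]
Using the time-shift property: Z{u[n-5]}=z^(-5) * z/(z-1)
=z^(-4)/(z-1)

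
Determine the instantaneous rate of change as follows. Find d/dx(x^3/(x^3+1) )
Quotient rule: (f/g)'=(f'g - fg')/g²
f=x^3, f'=3x^2
g=x^3 + 1, g'=3x^2

Answer: (3x^2·(x^3 + 1) - 3x^5)/(x^3 + 1)²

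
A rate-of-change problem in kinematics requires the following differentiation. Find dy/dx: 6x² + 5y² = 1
Differentiate: 12x+10y·(dy/dx)=0
dy/dx=-12x/(10y)=-(6/5)·(x/y)

Answer: dy/dx=-(6/5)·(x/y)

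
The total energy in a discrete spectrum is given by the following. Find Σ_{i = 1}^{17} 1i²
= 1·n(n+1)(2n+1)/6 = 1·17·18·35/6 = 1785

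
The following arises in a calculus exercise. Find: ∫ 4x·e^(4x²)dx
Let u=4x², du=8x dx
∫ (1/2)e^u du=e^u/2+C

Answer: e^(4x²)/2+C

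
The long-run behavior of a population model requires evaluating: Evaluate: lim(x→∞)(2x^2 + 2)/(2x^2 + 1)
Divide numerator and denominator by x^2:
lim (2+2/x^2)/(2+1/x^2)=1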